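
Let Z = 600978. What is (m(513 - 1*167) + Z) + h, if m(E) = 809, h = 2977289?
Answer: 3579076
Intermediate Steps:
(m(513 - 1*167) + Z) + h = (809 + 600978) + 2977289 = 601787 + 2977289 = 3579076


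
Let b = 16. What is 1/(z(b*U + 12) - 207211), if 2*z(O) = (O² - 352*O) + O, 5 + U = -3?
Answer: -1/180125 ≈ -5.5517e-6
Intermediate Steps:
U = -8 (U = -5 - 3 = -8)
z(O) = O²/2 - 351*O/2 (z(O) = ((O² - 352*O) + O)/2 = (O² - 351*O)/2 = O²/2 - 351*O/2)
1/(z(b*U + 12) - 207211) = 1/((16*(-8) + 12)*(-351 + (16*(-8) + 12))/2 - 207211) = 1/((-128 + 12)*(-351 + (-128 + 12))/2 - 207211) = 1/((½)*(-116)*(-351 - 116) - 207211) = 1/((½)*(-116)*(-467) - 207211) = 1/(27086 - 207211) = 1/(-180125) = -1/180125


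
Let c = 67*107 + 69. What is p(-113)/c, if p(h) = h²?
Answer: 12769/7238 ≈ 1.7642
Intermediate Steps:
c = 7238 (c = 7169 + 69 = 7238)
p(-113)/c = (-113)²/7238 = 12769*(1/7238) = 12769/7238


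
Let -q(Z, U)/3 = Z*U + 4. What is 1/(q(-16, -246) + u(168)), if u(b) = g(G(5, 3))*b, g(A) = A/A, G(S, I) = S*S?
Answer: -1/11652 ≈ -8.5822e-5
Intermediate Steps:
G(S, I) = S**2
g(A) = 1
q(Z, U) = -12 - 3*U*Z (q(Z, U) = -3*(Z*U + 4) = -3*(U*Z + 4) = -3*(4 + U*Z) = -12 - 3*U*Z)
u(b) = b (u(b) = 1*b = b)
1/(q(-16, -246) + u(168)) = 1/((-12 - 3*(-246)*(-16)) + 168) = 1/((-12 - 11808) + 168) = 1/(-11820 + 168) = 1/(-11652) = -1/11652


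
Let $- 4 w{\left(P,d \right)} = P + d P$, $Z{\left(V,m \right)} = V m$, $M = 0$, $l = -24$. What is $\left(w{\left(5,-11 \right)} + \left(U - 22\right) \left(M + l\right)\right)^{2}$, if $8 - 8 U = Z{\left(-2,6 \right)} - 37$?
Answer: $\frac{546121}{4} \approx 1.3653 \cdot 10^{5}$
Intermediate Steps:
$w{\left(P,d \right)} = - \frac{P}{4} - \frac{P d}{4}$ ($w{\left(P,d \right)} = - \frac{P + d P}{4} = - \frac{P + P d}{4} = - \frac{P}{4} - \frac{P d}{4}$)
$U = \frac{57}{8}$ ($U = 1 - \frac{\left(-2\right) 6 - 37}{8} = 1 - \frac{-12 - 37}{8} = 1 - - \frac{49}{8} = 1 + \frac{49}{8} = \frac{57}{8} \approx 7.125$)
$\left(w{\left(5,-11 \right)} + \left(U - 22\right) \left(M + l\right)\right)^{2} = \left(\left(- \frac{1}{4}\right) 5 \left(1 - 11\right) + \left(\frac{57}{8} - 22\right) \left(0 - 24\right)\right)^{2} = \left(\left(- \frac{1}{4}\right) 5 \left(-10\right) - -357\right)^{2} = \left(\frac{25}{2} + 357\right)^{2} = \left(\frac{739}{2}\right)^{2} = \frac{546121}{4}$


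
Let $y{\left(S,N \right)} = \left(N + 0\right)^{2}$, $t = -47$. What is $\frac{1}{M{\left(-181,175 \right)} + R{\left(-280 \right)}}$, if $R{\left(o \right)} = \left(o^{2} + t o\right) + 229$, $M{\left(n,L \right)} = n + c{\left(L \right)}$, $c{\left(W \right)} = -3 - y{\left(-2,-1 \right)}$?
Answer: $\frac{1}{91604} \approx 1.0917 \cdot 10^{-5}$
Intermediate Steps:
$y{\left(S,N \right)} = N^{2}$
$c{\left(W \right)} = -4$ ($c{\left(W \right)} = -3 - \left(-1\right)^{2} = -3 - 1 = -4$)
$M{\left(n,L \right)} = -4 + n$ ($M{\left(n,L \right)} = n - 4 = -4 + n$)
$R{\left(o \right)} = 229 + o^{2} - 47 o$ ($R{\left(o \right)} = \left(o^{2} - 47 o\right) + 229 = 229 + o^{2} - 47 o$)
$\frac{1}{M{\left(-181,175 \right)} + R{\left(-280 \right)}} = \frac{1}{\left(-4 - 181\right) + \left(229 + \left(-280\right)^{2} - -13160\right)} = \frac{1}{-185 + \left(229 + 78400 + 13160\right)} = \frac{1}{-185 + 91789} = \frac{1}{91604}$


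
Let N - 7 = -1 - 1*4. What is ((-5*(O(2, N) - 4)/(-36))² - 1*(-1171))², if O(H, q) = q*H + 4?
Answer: 9001455376/6561 ≈ 1.3720e+6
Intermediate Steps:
N = 2 (N = 7 + (-1 - 1*4) = 7 + (-1 - 4) = 7 - 5 = 2)
O(H, q) = 4 + H*q (O(H, q) = H*q + 4 = 4 + H*q)
((-5*(O(2, N) - 4)/(-36))² - 1*(-1171))² = ((-5*((4 + 2*2) - 4)/(-36))² - 1*(-1171))² = ((-5*((4 + 4) - 4)*(-1/36))² + 1171)² = ((-5*(8 - 4)*(-1/36))² + 1171)² = ((-5*4*(-1/36))² + 1171)² = ((-20*(-1/36))² + 1171)² = ((5/9)² + 1171)² = (25/81 + 1171)² = (94876/81)² = 9001455376/6561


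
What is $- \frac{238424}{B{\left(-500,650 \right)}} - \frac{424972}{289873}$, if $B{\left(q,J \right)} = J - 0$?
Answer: $- \frac{34694455976}{94208725} \approx -368.27$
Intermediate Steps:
$B{\left(q,J \right)} = J$ ($B{\left(q,J \right)} = J + 0 = J$)
$- \frac{238424}{B{\left(-500,650 \right)}} - \frac{424972}{289873} = - \frac{238424}{650} - \frac{424972}{289873} = \left(-238424\right) \frac{1}{650} - \frac{424972}{289873} = - \frac{119212}{325} - \frac{424972}{289873} = - \frac{34694455976}{94208725}$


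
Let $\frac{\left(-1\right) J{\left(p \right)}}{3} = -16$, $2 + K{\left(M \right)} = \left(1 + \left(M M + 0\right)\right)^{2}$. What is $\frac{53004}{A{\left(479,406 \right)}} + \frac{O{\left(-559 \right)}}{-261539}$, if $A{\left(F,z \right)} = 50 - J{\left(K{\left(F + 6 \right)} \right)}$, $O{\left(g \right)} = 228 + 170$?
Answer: $\frac{6931306180}{261539} \approx 26502.0$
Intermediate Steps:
$K{\left(M \right)} = -2 + \left(1 + M^{2}\right)^{2}$ ($K{\left(M \right)} = -2 + \left(1 + \left(M M + 0\right)\right)^{2} = -2 + \left(1 + \left(M^{2} + 0\right)\right)^{2} = -2 + \left(1 + M^{2}\right)^{2}$)
$J{\left(p \right)} = 48$ ($J{\left(p \right)} = \left(-3\right) \left(-16\right) = 48$)
$O{\left(g \right)} = 398$
$A{\left(F,z \right)} = 2$ ($A{\left(F,z \right)} = 50 - 48 = 2$)
$\frac{53004}{A{\left(479,406 \right)}} + \frac{O{\left(-559 \right)}}{-261539} = \frac{53004}{2} + \frac{398}{-261539} = 53004 \cdot \frac{1}{2} + 398 \left(- \frac{1}{261539}\right) = 26502 - \frac{398}{261539} = \frac{6931306180}{261539}$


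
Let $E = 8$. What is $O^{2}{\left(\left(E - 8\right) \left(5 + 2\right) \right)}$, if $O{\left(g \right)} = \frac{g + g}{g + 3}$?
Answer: $0$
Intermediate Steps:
$O{\left(g \right)} = \frac{2 g}{3 + g}$
$O^{2}{\left(\left(E - 8\right) \left(5 + 2\right) \right)} = \left(\frac{2 \left(8 - 8\right) \left(5 + 2\right)}{3 + \left(8 - 8\right) \left(5 + 2\right)}\right)^{2} = \left(\frac{2 \cdot 0 \cdot 7}{3 + 0 \cdot 7}\right)^{2} = \left(2 \cdot 0 \frac{1}{3 + 0}\right)^{2} = \left(2 \cdot 0 \cdot \frac{1}{3}\right)^{2} = 0^{2} = 0$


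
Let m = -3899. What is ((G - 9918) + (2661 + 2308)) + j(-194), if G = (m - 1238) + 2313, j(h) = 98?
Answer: -7675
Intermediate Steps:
G = -2824 (G = (-3899 - 1238) + 2313 = -5137 + 2313 = -2824)
((G - 9918) + (2661 + 2308)) + j(-194) = ((-2824 - 9918) + (2661 + 2308)) + 98 = (-12742 + 4969) + 98 = -7773 + 98 = -7675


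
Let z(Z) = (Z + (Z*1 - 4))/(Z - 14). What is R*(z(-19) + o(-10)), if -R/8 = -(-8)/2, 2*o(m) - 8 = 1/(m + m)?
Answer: -9236/55 ≈ -167.93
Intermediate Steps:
z(Z) = (-4 + 2*Z)/(-14 + Z) (z(Z) = (Z + (Z - 4))/(-14 + Z) = (Z + (-4 + Z))/(-14 + Z) = (-4 + 2*Z)/(-14 + Z))
o(m) = 4 + 1/(4*m) (o(m) = 4 + 1/(2*(m + m)) = 4 + 1/(2*((2*m))) = 4 + (1/(2*m))/2 = 4 + 1/(4*m))
R = -32 (R = -(-16)*(-4/2) = -(-16)*(-4*1/2) = -(-16)*(-2) = -8*4 = -32)
R*(z(-19) + o(-10)) = -32*(2*(-2 - 19)/(-14 - 19) + (4 + (1/4)/(-10))) = -32*(2*(-21)/(-33) + (4 + (1/4)*(-1/10))) = -32*(2*(-1/33)*(-21) + (4 - 1/40)) = -32*(14/11 + 159/40) = -32*2309/440 = -9236/55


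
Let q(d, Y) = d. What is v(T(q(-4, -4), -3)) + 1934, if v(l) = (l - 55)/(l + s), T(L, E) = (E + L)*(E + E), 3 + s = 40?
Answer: 152773/79 ≈ 1933.8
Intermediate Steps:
s = 37 (s = -3 + 40 = 37)
T(L, E) = 2*E*(E + L) (T(L, E) = (E + L)*(2*E) = 2*E*(E + L))
v(l) = (-55 + l)/(37 + l) (v(l) = (l - 55)/(l + 37) = (-55 + l)/(37 + l))
v(T(q(-4, -4), -3)) + 1934 = (-55 + 2*(-3)*(-3 - 4))/(37 + 2*(-3)*(-3 - 4)) + 1934 = (-55 + 2*(-3)*(-7))/(37 + 2*(-3)*(-7)) + 1934 = (-55 + 42)/(37 + 42) + 1934 = -13/79 + 1934 = 152773/79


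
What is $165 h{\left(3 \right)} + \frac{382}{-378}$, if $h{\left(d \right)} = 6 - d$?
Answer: $\frac{93364}{189} \approx 493.99$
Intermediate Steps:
$165 h{\left(3 \right)} + \frac{382}{-378} = 165 \left(6 - 3\right) + \frac{382}{-378} = 165 \left(6 - 3\right) + 382 \left(- \frac{1}{378}\right) = 165 \cdot 3 - \frac{191}{189} = 495 - \frac{191}{189} = \frac{93364}{189}$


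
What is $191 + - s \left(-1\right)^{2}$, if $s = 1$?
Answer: $190$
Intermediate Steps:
$191 + - s \left(-1\right)^{2} = 191 + \left(-1\right) 1 \left(-1\right)^{2} = 191 - 1 = 190$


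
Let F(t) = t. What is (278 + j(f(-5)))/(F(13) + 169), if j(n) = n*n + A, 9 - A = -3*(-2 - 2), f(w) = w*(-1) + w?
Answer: 275/182 ≈ 1.5110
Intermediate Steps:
f(w) = 0 (f(w) = -w + w = 0)
A = -3 (A = 9 - (-3)*(-2 - 2) = 9 - (-3)*(-4) = 9 - 1*12 = 9 - 12 = -3)
j(n) = -3 + n**2 (j(n) = n*n - 3 = n**2 - 3 = -3 + n**2)
(278 + j(f(-5)))/(F(13) + 169) = (278 + (-3 + 0**2))/(13 + 169) = (278 + (-3 + 0))/182 = (278 - 3)*(1/182) = 275*(1/182) = 275/182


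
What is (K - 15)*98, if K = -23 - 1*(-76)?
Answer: 3724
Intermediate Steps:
K = 53 (K = -23 + 76 = 53)
(K - 15)*98 = (53 - 15)*98 = 38*98 = 3724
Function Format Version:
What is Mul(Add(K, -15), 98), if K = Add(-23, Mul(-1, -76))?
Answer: 3724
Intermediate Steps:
K = 53 (K = Add(-23, 76) = 53)
Mul(Add(K, -15), 98) = Mul(Add(53, -15), 98) = Mul(38, 98) = 3724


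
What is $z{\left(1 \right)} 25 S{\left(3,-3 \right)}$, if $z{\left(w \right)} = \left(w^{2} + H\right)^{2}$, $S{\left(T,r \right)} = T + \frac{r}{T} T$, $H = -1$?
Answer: $0$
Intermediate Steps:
$S{\left(T,r \right)} = T + r$
$z{\left(w \right)} = \left(-1 + w^{2}\right)^{2}$ ($z{\left(w \right)} = \left(w^{2} - 1\right)^{2} = \left(-1 + w^{2}\right)^{2}$)
$z{\left(1 \right)} 25 S{\left(3,-3 \right)} = \left(-1 + 1^{2}\right)^{2} \cdot 25 \left(3 - 3\right) = \left(-1 + 1\right)^{2} \cdot 25 \cdot 0 = 0^{2} \cdot 25 \cdot 0 = 0 \cdot 25 \cdot 0 = 0 \cdot 0 = 0$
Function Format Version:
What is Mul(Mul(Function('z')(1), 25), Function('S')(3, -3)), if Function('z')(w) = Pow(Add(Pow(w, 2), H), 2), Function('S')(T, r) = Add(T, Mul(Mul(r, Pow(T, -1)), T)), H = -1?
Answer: 0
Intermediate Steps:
Function('S')(T, r) = Add(T, r)
Function('z')(w) = Pow(Add(-1, Pow(w, 2)), 2) (Function('z')(w) = Pow(Add(Pow(w, 2), -1), 2) = Pow(Add(-1, Pow(w, 2)), 2))
Mul(Mul(Function('z')(1), 25), Function('S')(3, -3)) = Mul(Mul(Pow(Add(-1, Pow(1, 2)), 2), 25), Add(3, -3)) = Mul(Mul(Pow(Add(-1, 1), 2), 25), 0) = Mul(Mul(Pow(0, 2), 25), 0) = Mul(Mul(0, 25), 0) = Mul(0, 0) = 0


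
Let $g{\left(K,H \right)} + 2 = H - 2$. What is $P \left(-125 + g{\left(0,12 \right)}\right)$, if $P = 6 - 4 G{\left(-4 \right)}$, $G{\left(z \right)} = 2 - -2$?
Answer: $1170$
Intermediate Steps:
$G{\left(z \right)} = 4$ ($G{\left(z \right)} = 2 + 2 = 4$)
$g{\left(K,H \right)} = -4 + H$ ($g{\left(K,H \right)} = -2 + \left(H - 2\right) = -2 + \left(-2 + H\right) = -4 + H$)
$P = -10$ ($P = 6 - 16 = -10$)
$P \left(-125 + g{\left(0,12 \right)}\right) = - 10 \left(-125 + \left(-4 + 12\right)\right) = - 10 \left(-125 + 8\right) = \left(-10\right) \left(-117\right) = 1170$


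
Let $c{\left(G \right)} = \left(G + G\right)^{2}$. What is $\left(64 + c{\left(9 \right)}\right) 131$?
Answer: $50828$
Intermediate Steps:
$c{\left(G \right)} = 4 G^{2}$ ($c{\left(G \right)} = \left(2 G\right)^{2} = 4 G^{2}$)
$\left(64 + c{\left(9 \right)}\right) 131 = \left(64 + 4 \cdot 9^{2}\right) 131 = \left(64 + 4 \cdot 81\right) 131 = \left(64 + 324\right) 131 = 388 \cdot 131 = 50828$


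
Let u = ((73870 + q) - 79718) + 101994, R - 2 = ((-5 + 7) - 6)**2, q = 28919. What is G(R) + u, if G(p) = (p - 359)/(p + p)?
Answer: 4501999/36 ≈ 1.2506e+5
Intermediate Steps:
R = 18 (R = 2 + ((-5 + 7) - 6)**2 = 2 + (2 - 6)**2 = 2 + (-4)**2 = 2 + 16 = 18)
G(p) = (-359 + p)/(2*p) (G(p) = (-359 + p)/((2*p)) = (-359 + p)*(1/(2*p)) = (-359 + p)/(2*p))
u = 125065 (u = ((73870 + 28919) - 79718) + 101994 = (102789 - 79718) + 101994 = 23071 + 101994 = 125065)
G(R) + u = (1/2)*(-359 + 18)/18 + 125065 = (1/2)*(1/18)*(-341) + 125065 = -341/36 + 125065 = 4501999/36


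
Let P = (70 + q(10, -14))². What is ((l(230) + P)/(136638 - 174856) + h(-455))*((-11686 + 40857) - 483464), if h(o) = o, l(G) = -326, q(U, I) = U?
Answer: 3951273334176/19109 ≈ 2.0678e+8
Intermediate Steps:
P = 6400 (P = (70 + 10)² = 80² = 6400)
((l(230) + P)/(136638 - 174856) + h(-455))*((-11686 + 40857) - 483464) = ((-326 + 6400)/(136638 - 174856) - 455)*((-11686 + 40857) - 483464) = (6074/(-38218) - 455)*(29171 - 483464) = (6074*(-1/38218) - 455)*(-454293) = (-3037/19109 - 455)*(-454293) = -8697632/19109*(-454293) = 3951273334176/19109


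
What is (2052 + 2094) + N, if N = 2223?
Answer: 6369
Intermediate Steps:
(2052 + 2094) + N = (2052 + 2094) + 2223 = 4146 + 2223 = 6369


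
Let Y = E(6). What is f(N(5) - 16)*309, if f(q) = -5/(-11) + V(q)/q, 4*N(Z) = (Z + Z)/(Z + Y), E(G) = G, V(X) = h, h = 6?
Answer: 87447/3817 ≈ 22.910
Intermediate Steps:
V(X) = 6
Y = 6
N(Z) = Z/(2*(6 + Z)) (N(Z) = ((Z + Z)/(Z + 6))/4 = ((2*Z)/(6 + Z))/4 = (2*Z/(6 + Z))/4 = Z/(2*(6 + Z)))
f(q) = 5/11 + 6/q (f(q) = -5/(-11) + 6/q = -5*(-1/11) + 6/q = 5/11 + 6/q)
f(N(5) - 16)*309 = (5/11 + 6/((1/2)*5/(6 + 5) - 16))*309 = (5/11 + 6/((1/2)*5/11 - 16))*309 = (5/11 + 6/((1/2)*5*(1/11) - 16))*309 = (5/11 + 6/(5/22 - 16))*309 = (5/11 + 6/(-347/22))*309 = (5/11 + 6*(-22/347))*309 = (5/11 - 132/347)*309 = (283/3817)*309 = 87447/3817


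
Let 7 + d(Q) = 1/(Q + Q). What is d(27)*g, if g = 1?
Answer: -377/54 ≈ -6.9815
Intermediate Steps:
d(Q) = -7 + 1/(2*Q) (d(Q) = -7 + 1/(Q + Q) = -7 + 1/(2*Q))
d(27)*g = (-7 + (½)/27)*1 = (-7 + (½)*(1/27))*1 = (-7 + 1/54)*1 = -377/54*1 = -377/54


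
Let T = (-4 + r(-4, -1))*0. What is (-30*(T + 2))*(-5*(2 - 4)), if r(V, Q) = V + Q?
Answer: -600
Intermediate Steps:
r(V, Q) = Q + V
T = 0 (T = (-4 + (-1 - 4))*0 = (-4 - 5)*0 = -9*0 = 0)
(-30*(T + 2))*(-5*(2 - 4)) = (-30*(0 + 2))*(-5*(2 - 4)) = (-60)*(-5*(-2)) = -30*2*10 = -60*10 = -600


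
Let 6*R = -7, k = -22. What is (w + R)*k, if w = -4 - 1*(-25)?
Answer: -1309/3 ≈ -436.33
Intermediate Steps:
R = -7/6 (R = (1/6)*(-7) = -7/6 ≈ -1.1667)
w = 21 (w = -4 + 25 = 21)
(w + R)*k = (21 - 7/6)*(-22) = (119/6)*(-22) = -1309/3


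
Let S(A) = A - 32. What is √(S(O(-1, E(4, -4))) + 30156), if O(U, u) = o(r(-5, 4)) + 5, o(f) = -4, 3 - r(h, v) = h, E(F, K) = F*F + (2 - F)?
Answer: 5*√1205 ≈ 173.57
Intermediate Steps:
E(F, K) = 2 + F² - F (E(F, K) = F² + (2 - F) = 2 + F² - F)
r(h, v) = 3 - h
O(U, u) = 1 (O(U, u) = -4 + 5 = 1)
S(A) = -32 + A
√(S(O(-1, E(4, -4))) + 30156) = √((-32 + 1) + 30156) = √(-31 + 30156) = √30125 = 5*√1205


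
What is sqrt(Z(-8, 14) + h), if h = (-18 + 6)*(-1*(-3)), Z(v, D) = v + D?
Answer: I*sqrt(30) ≈ 5.4772*I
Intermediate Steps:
Z(v, D) = D + v
h = -36 (h = -12*3 = -36)
sqrt(Z(-8, 14) + h) = sqrt((14 - 8) - 36) = sqrt(6 - 36) = sqrt(-30) = I*sqrt(30)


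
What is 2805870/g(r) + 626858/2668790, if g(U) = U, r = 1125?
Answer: 49926553417/20015925 ≈ 2494.3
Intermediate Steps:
2805870/g(r) + 626858/2668790 = 2805870/1125 + 626858/2668790 = 2805870*(1/1125) + 626858*(1/2668790) = 187058/75 + 313429/1334395 = 49926553417/20015925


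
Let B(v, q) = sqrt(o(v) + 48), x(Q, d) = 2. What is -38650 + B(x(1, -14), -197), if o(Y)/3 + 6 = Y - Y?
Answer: -38650 + sqrt(30) ≈ -38645.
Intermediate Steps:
o(Y) = -18 (o(Y) = -18 + 3*(Y - Y) = -18 + 3*0 = -18 + 0 = -18)
B(v, q) = sqrt(30) (B(v, q) = sqrt(-18 + 48) = sqrt(30))
-38650 + B(x(1, -14), -197) = -38650 + sqrt(30)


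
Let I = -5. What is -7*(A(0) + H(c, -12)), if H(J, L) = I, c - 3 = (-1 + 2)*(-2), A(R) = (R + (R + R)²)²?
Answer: 35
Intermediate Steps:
A(R) = (R + 4*R²)² (A(R) = (R + (2*R)²)² = (R + 4*R²)²)
c = 1 (c = 3 + (-1 + 2)*(-2) = 3 + 1*(-2) = 3 - 2 = 1)
H(J, L) = -5
-7*(A(0) + H(c, -12)) = -7*(0²*(1 + 4*0)² - 5) = -7*(0*(1 + 0)² - 5) = -7*(0*1² - 5) = -7*(0*1 - 5) = -7*(0 - 5) = -7*(-5) = 35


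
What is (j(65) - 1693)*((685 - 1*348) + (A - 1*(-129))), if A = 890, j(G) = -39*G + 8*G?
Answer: -5028048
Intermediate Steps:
j(G) = -31*G
(j(65) - 1693)*((685 - 1*348) + (A - 1*(-129))) = (-31*65 - 1693)*((685 - 1*348) + (890 - 1*(-129))) = (-2015 - 1693)*((685 - 348) + (890 + 129)) = -3708*(337 + 1019) = -3708*1356 = -5028048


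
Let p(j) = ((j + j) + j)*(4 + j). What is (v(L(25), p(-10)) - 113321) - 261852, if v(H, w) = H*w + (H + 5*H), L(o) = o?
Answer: -370523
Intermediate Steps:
p(j) = 3*j*(4 + j) (p(j) = (2*j + j)*(4 + j) = (3*j)*(4 + j) = 3*j*(4 + j))
v(H, w) = 6*H + H*w (v(H, w) = H*w + 6*H = 6*H + H*w)
(v(L(25), p(-10)) - 113321) - 261852 = (25*(6 + 3*(-10)*(4 - 10)) - 113321) - 261852 = (25*(6 + 3*(-10)*(-6)) - 113321) - 261852 = (25*(6 + 180) - 113321) - 261852 = (25*186 - 113321) - 261852 = (4650 - 113321) - 261852 = -108671 - 261852 = -370523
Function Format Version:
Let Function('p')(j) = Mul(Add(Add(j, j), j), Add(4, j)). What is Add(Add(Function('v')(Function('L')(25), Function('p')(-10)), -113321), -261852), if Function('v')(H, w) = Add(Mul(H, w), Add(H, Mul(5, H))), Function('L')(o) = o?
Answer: -370523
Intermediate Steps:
Function('p')(j) = Mul(3, j, Add(4, j)) (Function('p')(j) = Mul(Add(Mul(2, j), j), Add(4, j)) = Mul(Mul(3, j), Add(4, j)) = Mul(3, j, Add(4, j)))
Function('v')(H, w) = Add(Mul(6, H), Mul(H, w)) (Function('v')(H, w) = Add(Mul(H, w), Mul(6, H)) = Add(Mul(6, H), Mul(H, w)))
Add(Add(Function('v')(Function('L')(25), Function('p')(-10)), -113321), -261852) = Add(Add(Mul(25, Add(6, Mul(3, -10, Add(4, -10)))), -113321), -261852) = Add(Add(Mul(25, Add(6, Mul(3, -10, -6))), -113321), -261852) = Add(Add(Mul(25, Add(6, 180)), -113321), -261852) = Add(Add(Mul(25, 186), -113321), -261852) = Add(Add(4650, -113321), -261852) = Add(-108671, -261852) = -370523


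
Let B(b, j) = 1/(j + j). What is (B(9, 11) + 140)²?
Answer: 9492561/484 ≈ 19613.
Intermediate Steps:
B(b, j) = 1/(2*j)
(B(9, 11) + 140)² = ((½)/11 + 140)² = ((½)*(1/11) + 140)² = (1/22 + 140)² = (3081/22)² = 9492561/484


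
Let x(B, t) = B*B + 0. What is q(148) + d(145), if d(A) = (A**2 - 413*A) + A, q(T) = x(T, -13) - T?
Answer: -16959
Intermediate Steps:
x(B, t) = B**2 (x(B, t) = B**2 + 0 = B**2)
q(T) = T**2 - T
d(A) = A**2 - 412*A
q(148) + d(145) = 148*(-1 + 148) + 145*(-412 + 145) = 148*147 + 145*(-267) = 21756 - 38715 = -16959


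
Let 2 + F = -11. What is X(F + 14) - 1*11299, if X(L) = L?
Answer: -11298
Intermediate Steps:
F = -13 (F = -2 - 11 = -13)
X(F + 14) - 1*11299 = (-13 + 14) - 1*11299 = 1 - 11299 = -11298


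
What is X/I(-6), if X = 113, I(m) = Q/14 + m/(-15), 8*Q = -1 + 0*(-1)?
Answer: 63280/219 ≈ 288.95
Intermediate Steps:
Q = -1/8 (Q = (-1 + 0*(-1))/8 = (-1 + 0)/8 = (1/8)*(-1) = -1/8 ≈ -0.12500)
I(m) = -1/112 - m/15 (I(m) = -1/8/14 + m/(-15) = -1/8*1/14 + m*(-1/15) = -1/112 - m/15)
X/I(-6) = 113/(-1/112 - 1/15*(-6)) = 113/(-1/112 + 2/5) = 113/(219/560) = 113*(560/219) = 63280/219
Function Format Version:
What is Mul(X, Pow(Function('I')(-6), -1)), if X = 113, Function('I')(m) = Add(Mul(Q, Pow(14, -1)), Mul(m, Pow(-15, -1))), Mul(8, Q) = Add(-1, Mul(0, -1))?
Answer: Rational(63280, 219) ≈ 288.95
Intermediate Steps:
Q = Rational(-1, 8) (Q = Mul(Rational(1, 8), Add(-1, Mul(0, -1))) = Mul(Rational(1, 8), Add(-1, 0)) = Mul(Rational(1, 8), -1) = Rational(-1, 8) ≈ -0.12500)
Function('I')(m) = Add(Rational(-1, 112), Mul(Rational(-1, 15), m)) (Function('I')(m) = Add(Mul(Rational(-1, 8), Pow(14, -1)), Mul(m, Pow(-15, -1))) = Add(Mul(Rational(-1, 8), Rational(1, 14)), Mul(m, Rational(-1, 15))) = Add(Rational(-1, 112), Mul(Rational(-1, 15), m)))
Mul(X, Pow(Function('I')(-6), -1)) = Mul(113, Pow(Add(Rational(-1, 112), Mul(Rational(-1, 15), -6)), -1)) = Mul(113, Pow(Add(Rational(-1, 112), Rational(2, 5)), -1)) = Mul(113, Pow(Rational(219, 560), -1)) = Mul(113, Rational(560, 219)) = Rational(63280, 219)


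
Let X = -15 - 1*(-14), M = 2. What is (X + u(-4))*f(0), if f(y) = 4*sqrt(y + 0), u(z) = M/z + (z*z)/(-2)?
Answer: 0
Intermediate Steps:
X = -1 (X = -15 + 14 = -1)
u(z) = 2/z - z**2/2 (u(z) = 2/z + (z*z)/(-2) = 2/z + z**2*(-1/2) = 2/z - z**2/2)
f(y) = 4*sqrt(y)
(X + u(-4))*f(0) = (-1 + (1/2)*(4 - 1*(-4)**3)/(-4))*(4*sqrt(0)) = (-1 + (1/2)*(-1/4)*(4 - 1*(-64)))*(4*0) = (-1 + (1/2)*(-1/4)*(4 + 64))*0 = (-1 + (1/2)*(-1/4)*68)*0 = (-1 - 17/2)*0 = -19/2*0 = 0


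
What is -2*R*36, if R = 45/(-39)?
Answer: 1080/13 ≈ 83.077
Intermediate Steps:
R = -15/13 (R = 45*(-1/39) = -15/13 ≈ -1.1538)
-2*R*36 = -2*(-15/13)*36 = (30/13)*36 = 1080/13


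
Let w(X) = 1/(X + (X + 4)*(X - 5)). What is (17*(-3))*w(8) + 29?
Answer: 1225/44 ≈ 27.841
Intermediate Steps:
w(X) = 1/(X + (-5 + X)*(4 + X)) (w(X) = 1/(X + (4 + X)*(-5 + X)) = 1/(X + (-5 + X)*(4 + X)))
(17*(-3))*w(8) + 29 = (17*(-3))/(-20 + 8²) + 29 = -51/(-20 + 64) + 29 = -51/44 + 29 = 1225/44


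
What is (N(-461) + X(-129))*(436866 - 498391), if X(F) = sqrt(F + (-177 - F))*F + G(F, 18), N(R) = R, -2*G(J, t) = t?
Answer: 28916750 + 7936725*I*sqrt(177) ≈ 2.8917e+7 + 1.0559e+8*I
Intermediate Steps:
G(J, t) = -t/2
X(F) = -9 + I*F*sqrt(177) (X(F) = sqrt(F + (-177 - F))*F - 1/2*18 = sqrt(-177)*F - 9 = (I*sqrt(177))*F - 9 = I*F*sqrt(177) - 9 = -9 + I*F*sqrt(177))
(N(-461) + X(-129))*(436866 - 498391) = (-461 + (-9 + I*(-129)*sqrt(177)))*(436866 - 498391) = (-461 + (-9 - 129*I*sqrt(177)))*(-61525) = (-470 - 129*I*sqrt(177))*(-61525) = 28916750 + 7936725*I*sqrt(177)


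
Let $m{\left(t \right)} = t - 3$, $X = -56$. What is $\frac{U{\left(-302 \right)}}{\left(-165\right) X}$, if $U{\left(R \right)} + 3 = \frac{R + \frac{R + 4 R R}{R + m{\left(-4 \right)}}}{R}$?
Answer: $\frac{589}{2855160} \approx 0.00020629$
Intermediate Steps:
$m{\left(t \right)} = -3 + t$
$U{\left(R \right)} = -3 + \frac{R + \frac{R + 4 R^{2}}{-7 + R}}{R}$ ($U{\left(R \right)} = -3 + \frac{R + \frac{R + 4 R R}{R - 7}}{R} = -3 + \frac{R + \frac{R + 4 R^{2}}{R - 7}}{R} = -3 + \frac{R + \frac{R + 4 R^{2}}{-7 + R}}{R}$)
$\frac{U{\left(-302 \right)}}{\left(-165\right) X} = \frac{\frac{1}{-7 - 302} \left(15 + 2 \left(-302\right)\right)}{\left(-165\right) \left(-56\right)} = \frac{\frac{1}{-309} \left(15 - 604\right)}{9240} = \left(- \frac{1}{309}\right) \left(-589\right) \frac{1}{9240} = \frac{589}{309} \cdot \frac{1}{9240} = \frac{589}{2855160}$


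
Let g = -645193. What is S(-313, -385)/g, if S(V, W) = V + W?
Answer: 698/645193 ≈ 0.0010818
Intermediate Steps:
S(-313, -385)/g = (-313 - 385)/(-645193) = -698*(-1/645193) = 698/645193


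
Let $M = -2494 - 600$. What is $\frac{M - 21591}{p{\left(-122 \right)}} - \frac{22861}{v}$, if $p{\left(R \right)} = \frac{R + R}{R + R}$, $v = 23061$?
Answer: $- \frac{569283646}{23061} \approx -24686.0$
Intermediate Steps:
$p{\left(R \right)} = 1$ ($p{\left(R \right)} = \frac{2 R}{2 R} = 2 R \frac{1}{2 R} = 1$)
$M = -3094$
$\frac{M - 21591}{p{\left(-122 \right)}} - \frac{22861}{v} = \frac{-3094 - 21591}{1} - \frac{22861}{23061} = \left(-3094 - 21591\right) 1 - \frac{22861}{23061} = \left(-24685\right) 1 - \frac{22861}{23061} = -24685 - \frac{22861}{23061} = - \frac{569283646}{23061}$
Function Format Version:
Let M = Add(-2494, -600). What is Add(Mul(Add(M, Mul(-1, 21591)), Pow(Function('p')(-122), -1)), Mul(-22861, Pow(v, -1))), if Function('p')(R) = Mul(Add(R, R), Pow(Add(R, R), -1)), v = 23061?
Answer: Rational(-569283646, 23061) ≈ -24686.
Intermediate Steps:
Function('p')(R) = 1 (Function('p')(R) = Mul(Mul(2, R), Pow(Mul(2, R), -1)) = Mul(Mul(2, R), Mul(Rational(1, 2), Pow(R, -1))) = 1)
M = -3094
Add(Mul(Add(M, Mul(-1, 21591)), Pow(Function('p')(-122), -1)), Mul(-22861, Pow(v, -1))) = Add(Mul(Add(-3094, Mul(-1, 21591)), Pow(1, -1)), Mul(-22861, Pow(23061, -1))) = Add(Mul(Add(-3094, -21591), 1), Mul(-22861, Rational(1, 23061))) = Add(Mul(-24685, 1), Rational(-22861, 23061)) = Add(-24685, Rational(-22861, 23061)) = Rational(-569283646, 23061)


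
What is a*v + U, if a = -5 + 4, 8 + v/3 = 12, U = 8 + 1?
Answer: -3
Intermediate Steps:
U = 9
v = 12 (v = -24 + 3*12 = -24 + 36 = 12)
a = -1
a*v + U = -1*12 + 9 = -12 + 9 = -3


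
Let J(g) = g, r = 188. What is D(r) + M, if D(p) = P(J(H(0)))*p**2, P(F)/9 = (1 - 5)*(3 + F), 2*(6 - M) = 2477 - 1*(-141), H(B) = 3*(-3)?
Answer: 7633001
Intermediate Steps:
H(B) = -9
M = -1303 (M = 6 - (2477 - 1*(-141))/2 = 6 - (2477 + 141)/2 = 6 - 1/2*2618 = 6 - 1309 = -1303)
P(F) = -108 - 36*F (P(F) = 9*((1 - 5)*(3 + F)) = 9*(-4*(3 + F)) = 9*(-12 - 4*F) = -108 - 36*F)
D(p) = 216*p**2 (D(p) = (-108 - 36*(-9))*p**2 = (-108 + 324)*p**2 = 216*p**2)
D(r) + M = 216*188**2 - 1303 = 216*35344 - 1303 = 7634304 - 1303 = 7633001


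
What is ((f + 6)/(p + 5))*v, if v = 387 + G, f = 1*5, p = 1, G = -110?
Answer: 3047/6 ≈ 507.83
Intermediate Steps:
f = 5
v = 277 (v = 387 - 110 = 277)
((f + 6)/(p + 5))*v = ((5 + 6)/(1 + 5))*277 = (11/6)*277 = 3047/6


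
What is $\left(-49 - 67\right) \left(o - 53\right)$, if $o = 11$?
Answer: $4872$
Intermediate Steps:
$\left(-49 - 67\right) \left(o - 53\right) = \left(-49 - 67\right) \left(11 - 53\right) = \left(-116\right) \left(-42\right) = 4872$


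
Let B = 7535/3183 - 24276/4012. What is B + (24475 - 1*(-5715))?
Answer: 5668899664/187797 ≈ 30186.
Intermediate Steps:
B = -691766/187797 (B = 7535*(1/3183) - 24276*1/4012 = 7535/3183 - 357/59 = -691766/187797 ≈ -3.6836)
B + (24475 - 1*(-5715)) = -691766/187797 + (24475 - 1*(-5715)) = -691766/187797 + (24475 + 5715) = -691766/187797 + 30190 = 5668899664/187797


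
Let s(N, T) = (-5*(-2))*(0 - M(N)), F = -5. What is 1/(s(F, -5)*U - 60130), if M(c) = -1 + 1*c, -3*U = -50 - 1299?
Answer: -1/33150 ≈ -3.0166e-5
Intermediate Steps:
U = 1349/3 (U = -(-50 - 1299)/3 = -1/3*(-1349) = 1349/3 ≈ 449.67)
M(c) = -1 + c
s(N, T) = 10 - 10*N (s(N, T) = (-5*(-2))*(0 - (-1 + N)) = 10*(0 + (1 - N)) = 10*(1 - N) = 10 - 10*N)
1/(s(F, -5)*U - 60130) = 1/((10 - 10*(-5))*(1349/3) - 60130) = 1/((10 + 50)*(1349/3) - 60130) = 1/(60*(1349/3) - 60130) = 1/(26980 - 60130) = 1/(-33150) = -1/33150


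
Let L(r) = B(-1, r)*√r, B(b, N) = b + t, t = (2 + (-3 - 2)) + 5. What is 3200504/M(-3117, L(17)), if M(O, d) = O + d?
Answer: -1246996371/1214459 - 400063*√17/1214459 ≈ -1028.2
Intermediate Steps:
t = 2 (t = (2 - 5) + 5 = -3 + 5 = 2)
B(b, N) = 2 + b (B(b, N) = b + 2 = 2 + b)
L(r) = √r (L(r) = (2 - 1)*√r = 1*√r = √r)
3200504/M(-3117, L(17)) = 3200504/(-3117 + √17)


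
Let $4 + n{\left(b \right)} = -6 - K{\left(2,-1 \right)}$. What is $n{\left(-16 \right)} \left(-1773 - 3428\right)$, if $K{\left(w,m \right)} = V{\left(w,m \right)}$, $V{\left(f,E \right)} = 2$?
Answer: $62412$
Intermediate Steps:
$K{\left(w,m \right)} = 2$
$n{\left(b \right)} = -12$ ($n{\left(b \right)} = -4 - 8 = -12$)
$n{\left(-16 \right)} \left(-1773 - 3428\right) = - 12 \left(-1773 - 3428\right) = \left(-12\right) \left(-5201\right) = 62412$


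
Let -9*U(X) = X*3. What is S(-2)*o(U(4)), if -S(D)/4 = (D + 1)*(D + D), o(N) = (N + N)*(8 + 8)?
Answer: 2048/3 ≈ 682.67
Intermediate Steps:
U(X) = -X/3 (U(X) = -X*3/9 = -X/3)
o(N) = 32*N (o(N) = (2*N)*16 = 32*N)
S(D) = -8*D*(1 + D) (S(D) = -4*(D + 1)*(D + D) = -4*(1 + D)*2*D = -8*D*(1 + D))
S(-2)*o(U(4)) = (-8*(-2)*(1 - 2))*(32*(-⅓*4)) = (-8*(-2)*(-1))*(32*(-4/3)) = -16*(-128/3) = 2048/3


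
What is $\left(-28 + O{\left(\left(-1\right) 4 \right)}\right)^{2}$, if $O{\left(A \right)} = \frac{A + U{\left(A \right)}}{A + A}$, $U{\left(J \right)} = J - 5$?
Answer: $\frac{44521}{64} \approx 695.64$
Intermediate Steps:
$U{\left(J \right)} = -5 + J$
$O{\left(A \right)} = \frac{-5 + 2 A}{2 A}$ ($O{\left(A \right)} = \frac{A + \left(-5 + A\right)}{A + A} = \frac{-5 + 2 A}{2 A}$)
$\left(-28 + O{\left(\left(-1\right) 4 \right)}\right)^{2} = \left(-28 + \frac{- \frac{5}{2} - 4}{\left(-1\right) 4}\right)^{2} = \left(-28 + \frac{- \frac{5}{2} - 4}{-4}\right)^{2} = \left(-28 - - \frac{13}{8}\right)^{2} = \left(-28 + \frac{13}{8}\right)^{2} = \left(- \frac{211}{8}\right)^{2} = \frac{44521}{64}$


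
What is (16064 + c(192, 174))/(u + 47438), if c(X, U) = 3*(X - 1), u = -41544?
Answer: 16637/5894 ≈ 2.8227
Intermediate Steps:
c(X, U) = -3 + 3*X (c(X, U) = 3*(-1 + X) = -3 + 3*X)
(16064 + c(192, 174))/(u + 47438) = (16064 + (-3 + 3*192))/(-41544 + 47438) = (16064 + (-3 + 576))/5894 = (16064 + 573)*(1/5894) = 16637*(1/5894) = 16637/5894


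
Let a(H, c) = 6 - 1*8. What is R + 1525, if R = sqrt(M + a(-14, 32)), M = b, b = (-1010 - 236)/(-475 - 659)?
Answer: 1525 + I*sqrt(73)/9 ≈ 1525.0 + 0.94933*I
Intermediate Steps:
a(H, c) = -2 (a(H, c) = 6 - 8 = -2)
b = 89/81 (b = -1246/(-1134) = -1246*(-1/1134) = 89/81 ≈ 1.0988)
M = 89/81 ≈ 1.0988
R = I*sqrt(73)/9 (R = sqrt(89/81 - 2) = sqrt(-73/81) = I*sqrt(73)/9 ≈ 0.94933*I)
R + 1525 = I*sqrt(73)/9 + 1525 = 1525 + I*sqrt(73)/9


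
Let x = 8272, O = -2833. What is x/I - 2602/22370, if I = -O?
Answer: 88836587/31687105 ≈ 2.8036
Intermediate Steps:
I = 2833 (I = -1*(-2833) = 2833)
x/I - 2602/22370 = 8272/2833 - 2602/22370 = 8272*(1/2833) - 2602*1/22370 = 8272/2833 - 1301/11185 = 88836587/31687105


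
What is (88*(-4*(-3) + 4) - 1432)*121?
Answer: -2904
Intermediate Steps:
(88*(-4*(-3) + 4) - 1432)*121 = (88*(12 + 4) - 1432)*121 = (88*16 - 1432)*121 = (1408 - 1432)*121 = -24*121 = -2904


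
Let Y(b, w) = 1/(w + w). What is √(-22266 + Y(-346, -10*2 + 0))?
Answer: I*√8906410/20 ≈ 149.22*I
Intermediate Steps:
Y(b, w) = 1/(2*w)
√(-22266 + Y(-346, -10*2 + 0)) = √(-22266 + 1/(2*(-10*2 + 0))) = √(-22266 + 1/(2*(-20 + 0))) = √(-22266 + (½)/(-20)) = √(-22266 + (½)*(-1/20)) = √(-22266 - 1/40) = √(-890641/40) = I*√8906410/20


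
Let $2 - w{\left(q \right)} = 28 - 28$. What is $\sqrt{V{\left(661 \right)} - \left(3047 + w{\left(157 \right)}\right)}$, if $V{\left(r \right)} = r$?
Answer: $2 i \sqrt{597} \approx 48.867 i$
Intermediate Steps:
$w{\left(q \right)} = 2$ ($w{\left(q \right)} = 2 - \left(28 - 28\right) = 2 - 0 = 2 + 0 = 2$)
$\sqrt{V{\left(661 \right)} - \left(3047 + w{\left(157 \right)}\right)} = \sqrt{661 - 3049} = \sqrt{-2388} = 2 i \sqrt{597}$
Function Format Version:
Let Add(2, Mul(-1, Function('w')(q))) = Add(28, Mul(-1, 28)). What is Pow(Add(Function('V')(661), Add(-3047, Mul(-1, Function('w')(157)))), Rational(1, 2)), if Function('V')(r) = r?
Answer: Mul(2, I, Pow(597, Rational(1, 2))) ≈ Mul(48.867, I)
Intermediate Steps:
Function('w')(q) = 2 (Function('w')(q) = Add(2, Mul(-1, Add(28, Mul(-1, 28)))) = Add(2, Mul(-1, Add(28, -28))) = Add(2, Mul(-1, 0)) = Add(2, 0) = 2)
Pow(Add(Function('V')(661), Add(-3047, Mul(-1, Function('w')(157)))), Rational(1, 2)) = Pow(Add(661, Add(-3047, Mul(-1, 2))), Rational(1, 2)) = Pow(Add(661, Add(-3047, -2)), Rational(1, 2)) = Pow(Add(661, -3049), Rational(1, 2)) = Pow(-2388, Rational(1, 2)) = Mul(2, I, Pow(597, Rational(1, 2)))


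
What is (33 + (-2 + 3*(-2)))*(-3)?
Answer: -75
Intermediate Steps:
(33 + (-2 + 3*(-2)))*(-3) = (33 + (-2 - 6))*(-3) = (33 - 8)*(-3) = 25*(-3) = -75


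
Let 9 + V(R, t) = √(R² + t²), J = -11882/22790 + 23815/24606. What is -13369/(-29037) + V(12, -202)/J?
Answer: -71600315817659/3635074635123 + 560770740*√10237/125187679 ≈ 433.52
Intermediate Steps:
J = 125187679/280385370 (J = -11882*1/22790 + 23815*(1/24606) = -5941/11395 + 23815/24606 = 125187679/280385370 ≈ 0.44648)
V(R, t) = -9 + √(R² + t²)
-13369/(-29037) + V(12, -202)/J = -13369/(-29037) + (-9 + √(12² + (-202)²))/(125187679/280385370) = -13369*(-1/29037) + (-9 + √(144 + 40804))*(280385370/125187679) = 13369/29037 + (-9 + √40948)*(280385370/125187679) = 13369/29037 + (-9 + 2*√10237)*(280385370/125187679) = 13369/29037 + (-2523468330/125187679 + 560770740*√10237/125187679) = -71600315817659/3635074635123 + 560770740*√10237/125187679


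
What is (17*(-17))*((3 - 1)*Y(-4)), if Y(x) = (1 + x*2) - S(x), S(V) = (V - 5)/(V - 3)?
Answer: 33524/7 ≈ 4789.1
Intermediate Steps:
S(V) = (-5 + V)/(-3 + V)
Y(x) = 1 + 2*x - (-5 + x)/(-3 + x) (Y(x) = (1 + x*2) - (-5 + x)/(-3 + x) = (1 + 2*x) - (-5 + x)/(-3 + x) = 1 + 2*x - (-5 + x)/(-3 + x))
(17*(-17))*((3 - 1)*Y(-4)) = (17*(-17))*((3 - 1)*(2*(1 + (-4)² - 3*(-4))/(-3 - 4))) = -578*2*(1 + 16 + 12)/(-7) = -578*2*(-⅐)*29 = -578*(-58)/7 = -289*(-116/7) = 33524/7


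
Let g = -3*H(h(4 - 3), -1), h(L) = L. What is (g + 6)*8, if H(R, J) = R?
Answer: 24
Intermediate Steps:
g = -3 (g = -3*(4 - 3) = -3*1 = -3)
(g + 6)*8 = (-3 + 6)*8 = 3*8 = 24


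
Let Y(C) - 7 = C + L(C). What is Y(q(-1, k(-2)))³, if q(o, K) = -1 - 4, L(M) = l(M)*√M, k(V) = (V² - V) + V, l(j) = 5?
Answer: (2 + 5*I*√5)³ ≈ -742.0 - 1263.4*I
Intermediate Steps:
k(V) = V²
L(M) = 5*√M
q(o, K) = -5
Y(C) = 7 + C + 5*√C (Y(C) = 7 + (C + 5*√C) = 7 + C + 5*√C)
Y(q(-1, k(-2)))³ = (7 - 5 + 5*√(-5))³ = (7 - 5 + 5*(I*√5))³ = (7 - 5 + 5*I*√5)³ = (2 + 5*I*√5)³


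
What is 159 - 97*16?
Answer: -1393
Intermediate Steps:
159 - 97*16 = 159 - 1552 = -1393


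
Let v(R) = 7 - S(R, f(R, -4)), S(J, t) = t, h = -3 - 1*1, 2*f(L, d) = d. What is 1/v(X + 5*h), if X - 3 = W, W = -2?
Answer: ⅑ ≈ 0.11111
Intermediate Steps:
X = 1 (X = 3 - 2 = 1)
f(L, d) = d/2
h = -4 (h = -3 - 1 = -4)
v(R) = 9 (v(R) = 7 - (-4)/2 = 7 - 1*(-2) = 7 + 2 = 9)
1/v(X + 5*h) = 1/9 = ⅑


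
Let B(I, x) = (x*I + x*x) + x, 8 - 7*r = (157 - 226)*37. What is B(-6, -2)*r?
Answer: 5122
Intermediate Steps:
r = 2561/7 (r = 8/7 - (157 - 226)*37/7 = 8/7 - (-69)*37/7 = 8/7 - 1/7*(-2553) = 8/7 + 2553/7 = 2561/7 ≈ 365.86)
B(I, x) = x + x**2 + I*x (B(I, x) = (I*x + x**2) + x = (x**2 + I*x) + x = x + x**2 + I*x)
B(-6, -2)*r = -2*(1 - 6 - 2)*(2561/7) = -2*(-7)*(2561/7) = 14*(2561/7) = 5122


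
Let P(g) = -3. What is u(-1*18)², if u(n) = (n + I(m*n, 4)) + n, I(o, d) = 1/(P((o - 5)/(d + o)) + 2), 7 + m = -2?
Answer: 1369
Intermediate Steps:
m = -9 (m = -7 - 2 = -9)
I(o, d) = -1 (I(o, d) = 1/(-3 + 2) = 1/(-1) = -1)
u(n) = -1 + 2*n (u(n) = (n - 1) + n = (-1 + n) + n = -1 + 2*n)
u(-1*18)² = (-1 + 2*(-1*18))² = (-1 + 2*(-18))² = (-1 - 36)² = (-37)² = 1369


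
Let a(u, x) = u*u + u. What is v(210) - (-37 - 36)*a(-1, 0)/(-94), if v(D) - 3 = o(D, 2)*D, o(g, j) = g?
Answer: 44103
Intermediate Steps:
a(u, x) = u + u² (a(u, x) = u² + u = u + u²)
v(D) = 3 + D² (v(D) = 3 + D*D = 3 + D²)
v(210) - (-37 - 36)*a(-1, 0)/(-94) = (3 + 210²) - (-37 - 36)*-(1 - 1)/(-94) = (3 + 44100) - (-73)*-1*0*(-1/94) = 44103 - (-73)*0*(-1/94) = 44103 - (-73)*0 = 44103 - 1*0 = 44103 + 0 = 44103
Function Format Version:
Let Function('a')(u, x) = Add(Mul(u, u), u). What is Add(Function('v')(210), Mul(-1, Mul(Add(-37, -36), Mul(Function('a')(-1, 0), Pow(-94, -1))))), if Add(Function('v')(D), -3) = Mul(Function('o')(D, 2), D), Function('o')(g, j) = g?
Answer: 44103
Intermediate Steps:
Function('a')(u, x) = Add(u, Pow(u, 2)) (Function('a')(u, x) = Add(Pow(u, 2), u) = Add(u, Pow(u, 2)))
Function('v')(D) = Add(3, Pow(D, 2)) (Function('v')(D) = Add(3, Mul(D, D)) = Add(3, Pow(D, 2)))
Add(Function('v')(210), Mul(-1, Mul(Add(-37, -36), Mul(Function('a')(-1, 0), Pow(-94, -1))))) = Add(Add(3, Pow(210, 2)), Mul(-1, Mul(Add(-37, -36), Mul(Mul(-1, Add(1, -1)), Pow(-94, -1))))) = Add(Add(3, 44100), Mul(-1, Mul(-73, Mul(Mul(-1, 0), Rational(-1, 94))))) = Add(44103, Mul(-1, Mul(-73, Mul(0, Rational(-1, 94))))) = Add(44103, Mul(-1, Mul(-73, 0))) = Add(44103, Mul(-1, 0)) = Add(44103, 0) = 44103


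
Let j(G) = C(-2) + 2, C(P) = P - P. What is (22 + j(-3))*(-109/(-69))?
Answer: 872/23 ≈ 37.913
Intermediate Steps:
C(P) = 0
j(G) = 2 (j(G) = 0 + 2 = 2)
(22 + j(-3))*(-109/(-69)) = (22 + 2)*(-109/(-69)) = 24*(-109*(-1/69)) = 24*(109/69) = 872/23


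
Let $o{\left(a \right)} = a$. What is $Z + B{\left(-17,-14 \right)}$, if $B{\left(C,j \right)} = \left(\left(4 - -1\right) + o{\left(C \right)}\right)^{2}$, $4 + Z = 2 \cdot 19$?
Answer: $178$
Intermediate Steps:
$Z = 34$ ($Z = -4 + 2 \cdot 19 = -4 + 38 = 34$)
$B{\left(C,j \right)} = \left(5 + C\right)^{2}$ ($B{\left(C,j \right)} = \left(\left(4 - -1\right) + C\right)^{2} = \left(\left(4 + 1\right) + C\right)^{2} = \left(5 + C\right)^{2}$)
$Z + B{\left(-17,-14 \right)} = 34 + \left(5 - 17\right)^{2} = 34 + \left(-12\right)^{2} = 34 + 144 = 178$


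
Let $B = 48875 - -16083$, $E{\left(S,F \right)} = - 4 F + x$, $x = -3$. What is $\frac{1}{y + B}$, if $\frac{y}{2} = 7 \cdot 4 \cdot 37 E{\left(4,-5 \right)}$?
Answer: $\frac{1}{100182} \approx 9.9818 \cdot 10^{-6}$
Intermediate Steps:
$E{\left(S,F \right)} = -3 - 4 F$ ($E{\left(S,F \right)} = - 4 F - 3 = -3 - 4 F$)
$y = 35224$ ($y = 2 \cdot 7 \cdot 4 \cdot 37 \left(-3 - -20\right) = 2 \cdot 28 \cdot 37 \left(-3 + 20\right) = 2 \cdot 1036 \cdot 17 = 2 \cdot 17612 = 35224$)
$B = 64958$ ($B = 48875 + 16083 = 64958$)
$\frac{1}{y + B} = \frac{1}{35224 + 64958} = \frac{1}{100182}$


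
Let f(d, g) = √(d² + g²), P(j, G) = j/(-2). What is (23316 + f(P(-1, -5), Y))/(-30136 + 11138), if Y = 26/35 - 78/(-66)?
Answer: -11658/9499 - √2344549/14628460 ≈ -1.2274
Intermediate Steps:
Y = 741/385 (Y = 26*(1/35) - 78*(-1/66) = 26/35 + 13/11 = 741/385 ≈ 1.9247)
P(j, G) = -j/2 (P(j, G) = j*(-½) = -j/2)
(23316 + f(P(-1, -5), Y))/(-30136 + 11138) = (23316 + √((-½*(-1))² + (741/385)²))/(-30136 + 11138) = (23316 + √((½)² + 549081/148225))/(-18998) = (23316 + √(¼ + 549081/148225))*(-1/18998) = (23316 + √(2344549/592900))*(-1/18998) = (23316 + √2344549/770)*(-1/18998) = -11658/9499 - √2344549/14628460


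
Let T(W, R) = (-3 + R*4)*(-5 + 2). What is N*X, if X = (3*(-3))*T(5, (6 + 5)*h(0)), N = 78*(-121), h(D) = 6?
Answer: -66509586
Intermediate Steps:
N = -9438
T(W, R) = 9 - 12*R (T(W, R) = (-3 + 4*R)*(-3) = 9 - 12*R)
X = 7047 (X = (3*(-3))*(9 - 12*(6 + 5)*6) = -9*(9 - 132*6) = -9*(9 - 12*66) = -9*(9 - 792) = -9*(-783) = 7047)
N*X = -9438*7047 = -66509586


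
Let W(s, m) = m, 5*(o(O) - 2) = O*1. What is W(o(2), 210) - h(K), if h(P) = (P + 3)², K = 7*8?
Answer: -3271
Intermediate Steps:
K = 56
o(O) = 2 + O/5 (o(O) = 2 + (O*1)/5 = 2 + O/5)
h(P) = (3 + P)²
W(o(2), 210) - h(K) = 210 - (3 + 56)² = 210 - 1*59² = 210 - 1*3481 = 210 - 3481 = -3271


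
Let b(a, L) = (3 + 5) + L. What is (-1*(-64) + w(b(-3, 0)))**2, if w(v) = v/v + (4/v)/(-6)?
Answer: 606841/144 ≈ 4214.2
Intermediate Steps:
b(a, L) = 8 + L
w(v) = 1 - 2/(3*v) (w(v) = 1 + (4/v)*(-1/6) = 1 - 2/(3*v))
(-1*(-64) + w(b(-3, 0)))**2 = (-1*(-64) + (-2/3 + (8 + 0))/(8 + 0))**2 = (64 + (-2/3 + 8)/8)**2 = (64 + (1/8)*(22/3))**2 = (64 + 11/12)**2 = (779/12)**2 = 606841/144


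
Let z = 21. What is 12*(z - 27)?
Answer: -72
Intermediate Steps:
12*(z - 27) = 12*(21 - 27) = 12*(-6) = -72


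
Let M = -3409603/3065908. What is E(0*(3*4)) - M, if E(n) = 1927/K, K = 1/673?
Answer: 3976090583471/3065908 ≈ 1.2969e+6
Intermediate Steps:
K = 1/673 ≈ 0.0014859
M = -3409603/3065908 (M = -3409603*1/3065908 = -3409603/3065908 ≈ -1.1121)
E(n) = 1296871 (E(n) = 1927/(1/673) = 1927*673 = 1296871)
E(0*(3*4)) - M = 1296871 - 1*(-3409603/3065908) = 1296871 + 3409603/3065908 = 3976090583471/3065908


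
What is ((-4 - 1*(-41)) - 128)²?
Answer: 8281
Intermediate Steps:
((-4 - 1*(-41)) - 128)² = ((-4 + 41) - 128)² = (37 - 128)² = (-91)² = 8281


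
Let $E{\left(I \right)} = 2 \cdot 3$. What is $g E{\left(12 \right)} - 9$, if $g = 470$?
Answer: $2811$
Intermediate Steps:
$E{\left(I \right)} = 6$
$g E{\left(12 \right)} - 9 = 470 \cdot 6 - 9 = 2820 - 9 = 2811$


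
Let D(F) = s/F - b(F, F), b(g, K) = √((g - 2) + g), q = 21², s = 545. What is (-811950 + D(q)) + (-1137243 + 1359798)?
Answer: -259922650/441 - 4*√55 ≈ -5.8942e+5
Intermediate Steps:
q = 441
b(g, K) = √(-2 + 2*g) (b(g, K) = √((-2 + g) + g) = √(-2 + 2*g))
D(F) = -√(-2 + 2*F) + 545/F (D(F) = 545/F - √(-2 + 2*F) = -√(-2 + 2*F) + 545/F)
(-811950 + D(q)) + (-1137243 + 1359798) = (-811950 + (-√(-2 + 2*441) + 545/441)) + (-1137243 + 1359798) = (-811950 + (-√(-2 + 882) + 545*(1/441))) + 222555 = (-811950 + (-√880 + 545/441)) + 222555 = (-811950 + (-4*√55 + 545/441)) + 222555 = (-811950 + (545/441 - 4*√55)) + 222555 = (-358069405/441 - 4*√55) + 222555 = -259922650/441 - 4*√55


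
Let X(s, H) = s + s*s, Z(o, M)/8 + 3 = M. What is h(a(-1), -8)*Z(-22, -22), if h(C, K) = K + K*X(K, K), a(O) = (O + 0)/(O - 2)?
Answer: 91200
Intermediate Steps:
Z(o, M) = -24 + 8*M
X(s, H) = s + s²
a(O) = O/(-2 + O)
h(C, K) = K + K²*(1 + K) (h(C, K) = K + K*(K*(1 + K)) = K + K²*(1 + K))
h(a(-1), -8)*Z(-22, -22) = (-8*(1 - 8*(1 - 8)))*(-24 + 8*(-22)) = (-8*(1 - 8*(-7)))*(-24 - 176) = -8*(1 + 56)*(-200) = -8*57*(-200) = -456*(-200) = 91200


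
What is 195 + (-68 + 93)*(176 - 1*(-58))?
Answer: 6045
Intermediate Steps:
195 + (-68 + 93)*(176 - 1*(-58)) = 195 + 25*(176 + 58) = 195 + 25*234 = 195 + 5850 = 6045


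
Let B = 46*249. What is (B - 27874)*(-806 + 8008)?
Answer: -118256840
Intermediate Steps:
B = 11454
(B - 27874)*(-806 + 8008) = (11454 - 27874)*(-806 + 8008) = -16420*7202 = -118256840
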